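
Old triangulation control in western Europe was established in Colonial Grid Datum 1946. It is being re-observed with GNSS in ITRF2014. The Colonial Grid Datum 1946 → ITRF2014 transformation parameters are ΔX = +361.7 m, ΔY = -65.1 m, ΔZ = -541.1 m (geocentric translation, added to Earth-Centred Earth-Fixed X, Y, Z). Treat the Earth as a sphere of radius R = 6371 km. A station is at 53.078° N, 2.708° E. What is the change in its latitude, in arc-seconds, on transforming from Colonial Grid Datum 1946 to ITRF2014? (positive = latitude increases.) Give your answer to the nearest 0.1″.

sin φ = 0.799454, cos φ = 0.600727, sin λ = 0.047246, cos λ = 0.998883.
North component: ΔN = −sin φ cos λ·ΔX − sin φ sin λ·ΔY + cos φ·ΔZ = −(0.799454)(0.998883)(361.7) − (0.799454)(0.047246)(-65.1) + (0.600727)(-541.1) = -611.43 m.
1° of latitude spans πR/180 = 111195 m, so Δφ = -611.43 / 111195 × 3600 = -19.796″.

Δφ = -19.8″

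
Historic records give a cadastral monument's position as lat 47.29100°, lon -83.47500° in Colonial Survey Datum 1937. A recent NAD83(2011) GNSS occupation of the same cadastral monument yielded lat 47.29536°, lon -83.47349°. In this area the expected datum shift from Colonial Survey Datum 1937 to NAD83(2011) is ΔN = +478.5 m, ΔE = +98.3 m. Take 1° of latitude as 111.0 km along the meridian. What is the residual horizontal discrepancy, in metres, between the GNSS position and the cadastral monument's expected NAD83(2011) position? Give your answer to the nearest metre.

Observed coordinate differences: Δφ = +0.00436°, Δλ = +0.00151°.
Converting to metres (1° lat = 111000 m, cos φ = 0.678275): observed ΔN = 484.0 m, observed ΔE = 113.7 m.
Subtracting the expected shift leaves a residual of 484.0 − (478.5) = 5.5 m north and 113.7 − (98.3) = 15.4 m east.
Residual distance = √(5.5² + 15.4²) = 16.3 m.

16 m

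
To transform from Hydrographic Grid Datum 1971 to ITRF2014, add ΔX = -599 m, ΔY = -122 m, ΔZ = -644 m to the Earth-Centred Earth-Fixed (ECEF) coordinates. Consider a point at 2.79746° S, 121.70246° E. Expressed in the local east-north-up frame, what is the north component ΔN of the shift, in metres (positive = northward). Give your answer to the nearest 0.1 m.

ΔN = -632.9 m

The local north axis is (−sin φ cos λ, −sin φ sin λ, cos φ), giving ΔN = 15.363 − 5.066 − 643.233 = -632.94 m.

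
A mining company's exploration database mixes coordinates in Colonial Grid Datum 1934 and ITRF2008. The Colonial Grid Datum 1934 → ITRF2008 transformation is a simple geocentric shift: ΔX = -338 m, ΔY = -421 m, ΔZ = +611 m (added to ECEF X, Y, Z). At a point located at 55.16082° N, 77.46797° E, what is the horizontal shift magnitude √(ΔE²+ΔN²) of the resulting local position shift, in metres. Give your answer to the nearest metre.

784 m

At φ = 55.16082°, λ = 77.46797°: sin φ = 0.820759, cos φ = 0.571275, sin λ = 0.976175, cos λ = 0.216985.
ΔE = −sin λ·ΔX + cos λ·ΔY = −(0.976175)·(-338) + (0.216985)·(-421) = 238.60 m.
ΔN = −sin φ cos λ·ΔX − sin φ sin λ·ΔY + cos φ·ΔZ = −(0.820759)(0.216985)(-338) − (0.820759)(0.976175)(-421) + (0.571275)(611) = 746.55 m.
Horizontal magnitude = √(ΔE² + ΔN²) = √(238.60² + 746.55²) = 783.75 m.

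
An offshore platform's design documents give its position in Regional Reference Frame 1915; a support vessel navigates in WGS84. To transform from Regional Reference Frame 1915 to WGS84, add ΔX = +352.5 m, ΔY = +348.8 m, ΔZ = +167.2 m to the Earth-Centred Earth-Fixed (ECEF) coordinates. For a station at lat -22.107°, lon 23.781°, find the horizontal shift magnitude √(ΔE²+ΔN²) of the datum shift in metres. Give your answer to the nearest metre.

374 m

The local east axis at (φ, λ) is (−sin λ, cos λ, 0), so ΔE = −sin(23.781°)·352.5 + cos(23.781°)·348.8 = 177.04 m.
The local north axis is (−sin φ cos λ, −sin φ sin λ, cos φ), giving ΔN = 121.395 + 52.932 + 154.908 = 329.24 m.
Horizontal magnitude = √(ΔE² + ΔN²) = √(177.04² + 329.24²) = 373.82 m.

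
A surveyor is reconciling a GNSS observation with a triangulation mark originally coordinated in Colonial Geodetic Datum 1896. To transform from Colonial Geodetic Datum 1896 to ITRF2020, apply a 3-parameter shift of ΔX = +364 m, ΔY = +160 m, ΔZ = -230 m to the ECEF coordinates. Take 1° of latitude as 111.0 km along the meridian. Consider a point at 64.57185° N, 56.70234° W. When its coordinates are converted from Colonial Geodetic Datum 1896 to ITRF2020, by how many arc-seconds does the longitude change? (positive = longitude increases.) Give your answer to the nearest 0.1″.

Δλ = 29.6″

sin φ = 0.903124, cos φ = 0.429379, sin λ = -0.835830, cos λ = 0.548989.
East component: ΔE = −sin λ·ΔX + cos λ·ΔY = −(-0.835830)(364) + (0.548989)(160) = 392.08 m.
1° of latitude spans 111000 m; at latitude φ, 1° of longitude spans that × cos φ = 47661.1 m, so Δλ = 392.08 / 47661.1 × 3600 = 29.615″.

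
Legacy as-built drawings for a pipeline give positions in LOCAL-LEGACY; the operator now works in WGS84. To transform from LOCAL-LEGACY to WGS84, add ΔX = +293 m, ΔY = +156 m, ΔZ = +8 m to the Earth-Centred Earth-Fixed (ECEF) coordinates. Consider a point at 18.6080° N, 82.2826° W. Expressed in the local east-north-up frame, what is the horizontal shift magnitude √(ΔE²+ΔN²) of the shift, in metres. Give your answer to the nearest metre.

The local east axis at (φ, λ) is (−sin λ, cos λ, 0), so ΔE = −sin(-82.2826°)·293 + cos(-82.2826°)·156 = 311.29 m.
The local north axis is (−sin φ cos λ, −sin φ sin λ, cos φ), giving ΔN = -12.555 + 49.327 + 7.582 = 44.35 m.
Horizontal magnitude = √(ΔE² + ΔN²) = √(311.29² + 44.35²) = 314.44 m.

314 m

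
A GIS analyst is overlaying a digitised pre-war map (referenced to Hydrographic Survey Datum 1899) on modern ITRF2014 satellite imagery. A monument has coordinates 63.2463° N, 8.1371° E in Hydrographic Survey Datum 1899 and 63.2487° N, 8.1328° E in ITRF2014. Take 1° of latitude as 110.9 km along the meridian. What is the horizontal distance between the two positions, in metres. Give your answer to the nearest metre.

Δφ = 63.2487° − 63.2463° = +0.0024°; Δλ = 8.1328° − 8.1371° = -0.0043°.
ΔN = Δφ × 110900 = 266.2 m; ΔE = Δλ × 110900 × cos(63.2463°) = -0.0043 × 110900 × 0.450156 = -214.7 m.
Distance = √(ΔE² + ΔN²) = √((-214.7)² + 266.2²) = 341.9 m.

342 m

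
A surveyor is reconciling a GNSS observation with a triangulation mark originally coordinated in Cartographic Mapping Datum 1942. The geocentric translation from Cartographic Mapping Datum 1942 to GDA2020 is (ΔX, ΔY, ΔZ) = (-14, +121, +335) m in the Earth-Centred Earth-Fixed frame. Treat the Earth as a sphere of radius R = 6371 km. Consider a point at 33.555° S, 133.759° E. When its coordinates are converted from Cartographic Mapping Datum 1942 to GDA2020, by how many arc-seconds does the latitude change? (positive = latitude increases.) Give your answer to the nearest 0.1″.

Δφ = 10.8″

sin φ = -0.552737, cos φ = 0.833356, sin λ = 0.722255, cos λ = -0.691627.
North component: ΔN = −sin φ cos λ·ΔX − sin φ sin λ·ΔY + cos φ·ΔZ = −(-0.552737)(-0.691627)(-14) − (-0.552737)(0.722255)(121) + (0.833356)(335) = 332.83 m.
1° of latitude spans πR/180 = 111195 m, so Δφ = 332.83 / 111195 × 3600 = 10.776″.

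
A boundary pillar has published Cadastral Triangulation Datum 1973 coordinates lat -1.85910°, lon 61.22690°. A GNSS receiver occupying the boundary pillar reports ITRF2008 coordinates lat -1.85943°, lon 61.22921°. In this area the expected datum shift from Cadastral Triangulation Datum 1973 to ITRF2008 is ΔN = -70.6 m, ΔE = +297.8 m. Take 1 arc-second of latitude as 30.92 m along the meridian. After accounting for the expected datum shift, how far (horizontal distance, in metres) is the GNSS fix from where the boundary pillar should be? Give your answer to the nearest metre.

53 m

Observed coordinate differences: Δφ = -0.00033°, Δλ = +0.00231°.
Converting to metres (1° lat = 111312 m, cos φ = 0.999474): observed ΔN = -36.7 m, observed ΔE = 257.0 m.
Subtracting the expected shift leaves a residual of -36.7 − (-70.6) = 33.9 m north and 257.0 − (297.8) = -40.8 m east.
Residual distance = √(33.9² + (-40.8)²) = 53.0 m.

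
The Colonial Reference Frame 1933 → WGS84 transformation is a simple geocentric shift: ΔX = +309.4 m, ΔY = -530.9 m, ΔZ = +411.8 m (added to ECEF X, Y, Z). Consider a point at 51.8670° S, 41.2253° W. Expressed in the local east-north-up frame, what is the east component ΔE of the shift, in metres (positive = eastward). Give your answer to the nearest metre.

At φ = -51.8670°, λ = -41.2253°: sin φ = -0.786580, cos φ = 0.617489, sin λ = -0.659022, cos λ = 0.752124.
ΔE = −sin λ·ΔX + cos λ·ΔY = −(-0.659022)·(309.4) + (0.752124)·(-530.9) = -195.40 m.

ΔE = -195 m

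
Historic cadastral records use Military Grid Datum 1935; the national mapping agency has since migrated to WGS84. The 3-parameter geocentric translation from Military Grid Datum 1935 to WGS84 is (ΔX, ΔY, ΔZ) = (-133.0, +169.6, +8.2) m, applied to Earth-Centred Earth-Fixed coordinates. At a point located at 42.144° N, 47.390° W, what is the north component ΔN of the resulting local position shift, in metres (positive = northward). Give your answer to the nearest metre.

ΔN = 150 m

The local north axis is (−sin φ cos λ, −sin φ sin λ, cos φ), giving ΔN = 60.418 + 83.755 + 6.080 = 150.25 m.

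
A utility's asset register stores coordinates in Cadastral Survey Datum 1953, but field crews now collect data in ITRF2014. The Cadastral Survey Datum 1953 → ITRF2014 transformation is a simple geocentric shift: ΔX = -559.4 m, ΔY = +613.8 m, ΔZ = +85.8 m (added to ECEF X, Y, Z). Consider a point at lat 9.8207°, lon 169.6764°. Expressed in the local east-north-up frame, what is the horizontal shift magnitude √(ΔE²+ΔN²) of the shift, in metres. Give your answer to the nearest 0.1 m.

504.4 m

At φ = 9.8207°, λ = 169.6764°: sin φ = 0.170565, cos φ = 0.985346, sin λ = 0.179207, cos λ = -0.983811.
ΔE = −sin λ·ΔX + cos λ·ΔY = −(0.179207)·(-559.4) + (-0.983811)·(613.8) = -503.61 m.
ΔN = −sin φ cos λ·ΔX − sin φ sin λ·ΔY + cos φ·ΔZ = −(0.170565)(-0.983811)(-559.4) − (0.170565)(0.179207)(613.8) + (0.985346)(85.8) = -28.09 m.
Horizontal magnitude = √(ΔE² + ΔN²) = √((-503.61)² + (-28.09)²) = 504.40 m.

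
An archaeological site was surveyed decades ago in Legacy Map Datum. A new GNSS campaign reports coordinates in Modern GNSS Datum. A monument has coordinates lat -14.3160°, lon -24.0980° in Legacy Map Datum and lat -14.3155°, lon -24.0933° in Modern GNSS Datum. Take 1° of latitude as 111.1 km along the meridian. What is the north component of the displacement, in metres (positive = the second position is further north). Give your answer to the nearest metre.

Δφ = -14.3155° − -14.3160° = +0.0005°; Δλ = -24.0933° − -24.0980° = +0.0047°.
ΔN = Δφ × 111100 = 55.6 m; ΔE = Δλ × 111100 × cos(-14.3160°) = +0.0047 × 111100 × 0.968947 = 506.0 m.

ΔN = 56 m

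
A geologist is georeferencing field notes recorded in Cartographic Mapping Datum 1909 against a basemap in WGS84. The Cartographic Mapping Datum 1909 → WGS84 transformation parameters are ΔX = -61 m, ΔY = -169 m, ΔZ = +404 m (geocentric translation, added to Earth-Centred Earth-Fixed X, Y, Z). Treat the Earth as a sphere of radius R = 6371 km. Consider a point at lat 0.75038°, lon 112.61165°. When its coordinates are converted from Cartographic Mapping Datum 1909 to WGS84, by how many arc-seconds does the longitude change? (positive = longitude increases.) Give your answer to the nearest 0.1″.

Δλ = 3.9″

sin φ = 0.013096, cos φ = 0.999914, sin λ = 0.923132, cos λ = -0.384483.
East component: ΔE = −sin λ·ΔX + cos λ·ΔY = −(0.923132)(-61) + (-0.384483)(-169) = 121.29 m.
1° of latitude spans πR/180 = 111195 m; at latitude φ, 1° of longitude spans that × cos φ = 111185.4 m, so Δλ = 121.29 / 111185.4 × 3600 = 3.927″.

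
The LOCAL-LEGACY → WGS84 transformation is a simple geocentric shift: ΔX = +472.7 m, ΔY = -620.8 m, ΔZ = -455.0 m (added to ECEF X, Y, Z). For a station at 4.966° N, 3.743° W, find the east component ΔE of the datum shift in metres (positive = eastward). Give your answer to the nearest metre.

At φ = 4.966°, λ = -3.743°: sin φ = 0.086565, cos φ = 0.996246, sin λ = -0.065281, cos λ = 0.997867.
ΔE = −sin λ·ΔX + cos λ·ΔY = −(-0.065281)·(472.7) + (0.997867)·(-620.8) = -588.62 m.

ΔE = -589 m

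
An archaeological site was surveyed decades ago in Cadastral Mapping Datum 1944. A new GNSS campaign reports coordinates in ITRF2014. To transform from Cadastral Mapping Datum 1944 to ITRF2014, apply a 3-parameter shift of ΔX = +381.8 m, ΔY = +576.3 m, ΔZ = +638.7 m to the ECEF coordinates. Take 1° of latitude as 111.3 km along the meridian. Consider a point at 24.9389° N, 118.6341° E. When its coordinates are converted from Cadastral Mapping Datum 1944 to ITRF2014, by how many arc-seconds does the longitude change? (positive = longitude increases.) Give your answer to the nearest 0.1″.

sin φ = 0.421652, cos φ = 0.906758, sin λ = 0.877698, cos λ = -0.479214.
East component: ΔE = −sin λ·ΔX + cos λ·ΔY = −(0.877698)(381.8) + (-0.479214)(576.3) = -611.28 m.
1° of latitude spans 111300 m; at latitude φ, 1° of longitude spans that × cos φ = 100922.2 m, so Δλ = -611.28 / 100922.2 × 3600 = -21.805″.

Δλ = -21.8″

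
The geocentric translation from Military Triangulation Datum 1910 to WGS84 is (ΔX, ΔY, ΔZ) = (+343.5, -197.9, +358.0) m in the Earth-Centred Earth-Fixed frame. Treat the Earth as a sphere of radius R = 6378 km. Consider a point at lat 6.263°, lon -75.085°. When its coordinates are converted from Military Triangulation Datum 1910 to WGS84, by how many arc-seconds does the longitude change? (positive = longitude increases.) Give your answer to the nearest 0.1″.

sin φ = 0.109092, cos φ = 0.994032, sin λ = -0.966309, cos λ = 0.257386.
East component: ΔE = −sin λ·ΔX + cos λ·ΔY = −(-0.966309)(343.5) + (0.257386)(-197.9) = 280.99 m.
1° of latitude spans πR/180 = 111317 m; at latitude φ, 1° of longitude spans that × cos φ = 110652.7 m, so Δλ = 280.99 / 110652.7 × 3600 = 9.142″.

Δλ = 9.1″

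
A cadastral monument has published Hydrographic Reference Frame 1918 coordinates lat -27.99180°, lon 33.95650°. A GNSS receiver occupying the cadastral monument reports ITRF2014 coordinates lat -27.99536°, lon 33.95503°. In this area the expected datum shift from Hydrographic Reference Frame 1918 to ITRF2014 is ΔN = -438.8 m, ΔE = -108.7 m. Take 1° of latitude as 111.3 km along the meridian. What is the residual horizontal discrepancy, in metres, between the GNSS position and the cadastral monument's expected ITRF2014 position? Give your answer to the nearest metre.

56 m

Observed coordinate differences: Δφ = -0.00356°, Δλ = -0.00147°.
Converting to metres (1° lat = 111300 m, cos φ = 0.883015): observed ΔN = -396.2 m, observed ΔE = -144.5 m.
Subtracting the expected shift leaves a residual of -396.2 − (-438.8) = 42.6 m north and -144.5 − (-108.7) = -35.8 m east.
Residual distance = √(42.6² + (-35.8)²) = 55.6 m.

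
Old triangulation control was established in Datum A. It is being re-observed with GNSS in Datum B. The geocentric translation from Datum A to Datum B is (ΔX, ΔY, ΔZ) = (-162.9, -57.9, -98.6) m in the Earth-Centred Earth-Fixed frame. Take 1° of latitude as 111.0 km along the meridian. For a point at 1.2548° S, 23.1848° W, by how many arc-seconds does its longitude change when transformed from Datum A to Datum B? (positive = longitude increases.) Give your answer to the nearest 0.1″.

Δλ = -3.8″

sin φ = -0.021899, cos φ = 0.999760, sin λ = -0.393698, cos λ = 0.919240.
East component: ΔE = −sin λ·ΔX + cos λ·ΔY = −(-0.393698)(-162.9) + (0.919240)(-57.9) = -117.36 m.
1° of latitude spans 111000 m; at latitude φ, 1° of longitude spans that × cos φ = 110973.4 m, so Δλ = -117.36 / 110973.4 × 3600 = -3.807″.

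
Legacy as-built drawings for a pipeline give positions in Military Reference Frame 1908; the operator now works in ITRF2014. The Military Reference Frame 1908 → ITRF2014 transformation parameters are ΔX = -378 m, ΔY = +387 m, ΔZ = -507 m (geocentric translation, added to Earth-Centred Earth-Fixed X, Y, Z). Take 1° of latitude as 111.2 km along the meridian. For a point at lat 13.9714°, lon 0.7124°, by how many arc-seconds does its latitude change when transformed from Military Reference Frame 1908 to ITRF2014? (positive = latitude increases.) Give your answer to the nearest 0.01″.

sin φ = 0.241438, cos φ = 0.970416, sin λ = 0.012433, cos λ = 0.999923.
North component: ΔN = −sin φ cos λ·ΔX − sin φ sin λ·ΔY + cos φ·ΔZ = −(0.241438)(0.999923)(-378) − (0.241438)(0.012433)(387) + (0.970416)(-507) = -401.91 m.
1° of latitude spans 111200 m, so Δφ = -401.91 / 111200 × 3600 = -13.011″.

Δφ = -13.01″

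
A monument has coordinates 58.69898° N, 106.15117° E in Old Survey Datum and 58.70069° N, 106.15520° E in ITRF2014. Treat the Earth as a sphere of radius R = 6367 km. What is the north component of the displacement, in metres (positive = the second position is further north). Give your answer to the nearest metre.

ΔN = 190 m

Δφ = 58.70069° − 58.69898° = +0.00171°; Δλ = 106.15520° − 106.15117° = +0.00403°.
1° along a meridian = πR/180 = 111125 m.
ΔN = Δφ × 111125 = 190.0 m; ΔE = Δλ × 111125 × cos(58.69898°) = +0.00403 × 111125 × 0.519534 = 232.7 m.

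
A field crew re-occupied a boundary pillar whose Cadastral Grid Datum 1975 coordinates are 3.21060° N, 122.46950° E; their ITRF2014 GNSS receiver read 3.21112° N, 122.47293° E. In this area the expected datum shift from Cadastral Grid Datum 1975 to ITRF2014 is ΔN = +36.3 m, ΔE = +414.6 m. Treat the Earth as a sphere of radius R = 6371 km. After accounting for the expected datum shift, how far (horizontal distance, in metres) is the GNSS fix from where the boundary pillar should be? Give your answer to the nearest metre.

Observed coordinate differences: Δφ = +0.00052°, Δλ = +0.00343°.
Converting to metres (1° lat = 111195 m, cos φ = 0.998430): observed ΔN = 57.8 m, observed ΔE = 380.8 m.
Subtracting the expected shift leaves a residual of 57.8 − (36.3) = 21.5 m north and 380.8 − (414.6) = -33.8 m east.
Residual distance = √(21.5² + (-33.8)²) = 40.1 m.

40 m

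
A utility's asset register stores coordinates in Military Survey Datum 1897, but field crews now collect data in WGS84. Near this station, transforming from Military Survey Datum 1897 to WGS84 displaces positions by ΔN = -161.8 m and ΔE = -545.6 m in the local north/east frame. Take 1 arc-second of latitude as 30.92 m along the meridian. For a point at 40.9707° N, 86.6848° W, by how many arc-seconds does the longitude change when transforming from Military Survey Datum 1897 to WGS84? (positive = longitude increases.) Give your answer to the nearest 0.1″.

Δλ = -23.4″

At latitude 40.9707°, cos φ = 0.755045.
1″ of longitude at this latitude = 30.92 × cos φ = 23.3460 m, so Δλ = -545.6 / 23.3460 = -23.370″.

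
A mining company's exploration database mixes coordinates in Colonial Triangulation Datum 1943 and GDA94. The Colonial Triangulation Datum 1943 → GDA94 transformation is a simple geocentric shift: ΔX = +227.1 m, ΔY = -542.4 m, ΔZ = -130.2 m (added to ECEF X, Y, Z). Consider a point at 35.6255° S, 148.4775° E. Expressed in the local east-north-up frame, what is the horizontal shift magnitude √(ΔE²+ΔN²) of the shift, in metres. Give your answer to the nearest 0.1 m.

The local east axis at (φ, λ) is (−sin λ, cos λ, 0), so ΔE = −sin(148.4775°)·227.1 + cos(148.4775°)·(-542.4) = 343.63 m.
The local north axis is (−sin φ cos λ, −sin φ sin λ, cos φ), giving ΔN = -112.762 − 165.184 − 105.832 = -383.78 m.
Horizontal magnitude = √(ΔE² + ΔN²) = √(343.63² + (-383.78)²) = 515.13 m.

515.1 m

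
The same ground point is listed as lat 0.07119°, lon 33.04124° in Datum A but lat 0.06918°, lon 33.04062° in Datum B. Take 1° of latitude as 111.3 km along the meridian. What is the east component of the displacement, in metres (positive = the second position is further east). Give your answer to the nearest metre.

ΔE = -69 m

Δφ = 0.06918° − 0.07119° = -0.00201°; Δλ = 33.04062° − 33.04124° = -0.00062°.
ΔN = Δφ × 111300 = -223.7 m; ΔE = Δλ × 111300 × cos(0.07119°) = -0.00062 × 111300 × 0.999999 = -69.0 m.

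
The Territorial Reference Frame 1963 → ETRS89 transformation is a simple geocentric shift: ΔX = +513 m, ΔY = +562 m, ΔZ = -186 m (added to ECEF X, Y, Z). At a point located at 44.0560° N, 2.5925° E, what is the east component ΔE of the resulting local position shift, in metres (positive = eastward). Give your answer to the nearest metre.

At φ = 44.0560°, λ = 2.5925°: sin φ = 0.695361, cos φ = 0.718661, sin λ = 0.045232, cos λ = 0.998976.
ΔE = −sin λ·ΔX + cos λ·ΔY = −(0.045232)·(513) + (0.998976)·(562) = 538.22 m.

ΔE = 538 m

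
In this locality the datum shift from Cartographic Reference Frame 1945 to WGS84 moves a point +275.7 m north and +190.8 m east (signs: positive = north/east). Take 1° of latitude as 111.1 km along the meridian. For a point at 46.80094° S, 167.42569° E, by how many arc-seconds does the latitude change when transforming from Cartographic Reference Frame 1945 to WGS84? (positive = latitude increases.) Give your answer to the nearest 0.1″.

1° of latitude = 111.1 km, so Δφ = 275.7 / 111100 = 0.0024815° = 8.934″.

Δφ = 8.9″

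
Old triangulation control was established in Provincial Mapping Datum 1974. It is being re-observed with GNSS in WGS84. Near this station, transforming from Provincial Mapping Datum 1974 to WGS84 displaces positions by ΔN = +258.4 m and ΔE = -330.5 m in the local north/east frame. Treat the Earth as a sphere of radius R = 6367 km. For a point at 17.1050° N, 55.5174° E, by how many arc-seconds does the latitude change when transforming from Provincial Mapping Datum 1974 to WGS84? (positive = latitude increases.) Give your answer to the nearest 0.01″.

On a sphere of radius R, 1 rad of latitude = R, so Δφ = ΔN / R = 258.4 / 6367000 = 4.0584e-05 rad = 8.371″.

Δφ = 8.37″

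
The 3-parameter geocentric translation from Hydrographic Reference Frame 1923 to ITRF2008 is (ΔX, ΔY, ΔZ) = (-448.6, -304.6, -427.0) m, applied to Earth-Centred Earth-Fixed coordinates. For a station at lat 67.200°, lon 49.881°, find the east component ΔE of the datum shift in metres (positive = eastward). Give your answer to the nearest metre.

The local east axis at (φ, λ) is (−sin λ, cos λ, 0), so ΔE = −sin(49.881°)·(-448.6) + cos(49.881°)·(-304.6) = 146.77 m.

ΔE = 147 m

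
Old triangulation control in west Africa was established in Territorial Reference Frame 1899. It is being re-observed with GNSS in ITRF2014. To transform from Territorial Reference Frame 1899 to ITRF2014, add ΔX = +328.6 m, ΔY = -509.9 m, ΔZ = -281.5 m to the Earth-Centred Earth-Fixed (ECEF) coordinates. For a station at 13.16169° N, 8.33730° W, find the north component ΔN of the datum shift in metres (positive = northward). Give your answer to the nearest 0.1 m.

ΔN = -365.0 m

The local north axis is (−sin φ cos λ, −sin φ sin λ, cos φ), giving ΔN = -74.031 − 16.835 − 274.105 = -364.97 m.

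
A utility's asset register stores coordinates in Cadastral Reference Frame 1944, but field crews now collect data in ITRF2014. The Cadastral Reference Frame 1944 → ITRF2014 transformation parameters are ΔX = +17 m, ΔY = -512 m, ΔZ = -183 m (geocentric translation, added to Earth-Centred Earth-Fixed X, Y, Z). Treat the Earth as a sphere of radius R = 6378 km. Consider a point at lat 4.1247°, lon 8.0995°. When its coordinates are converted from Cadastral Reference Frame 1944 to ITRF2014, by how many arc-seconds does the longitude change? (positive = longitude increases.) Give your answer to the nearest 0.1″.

Δλ = -16.5″

sin φ = 0.071927, cos φ = 0.997410, sin λ = 0.140893, cos λ = 0.990025.
East component: ΔE = −sin λ·ΔX + cos λ·ΔY = −(0.140893)(17) + (0.990025)(-512) = -509.29 m.
1° of latitude spans πR/180 = 111317 m; at latitude φ, 1° of longitude spans that × cos φ = 111028.8 m, so Δλ = -509.29 / 111028.8 × 3600 = -16.513″.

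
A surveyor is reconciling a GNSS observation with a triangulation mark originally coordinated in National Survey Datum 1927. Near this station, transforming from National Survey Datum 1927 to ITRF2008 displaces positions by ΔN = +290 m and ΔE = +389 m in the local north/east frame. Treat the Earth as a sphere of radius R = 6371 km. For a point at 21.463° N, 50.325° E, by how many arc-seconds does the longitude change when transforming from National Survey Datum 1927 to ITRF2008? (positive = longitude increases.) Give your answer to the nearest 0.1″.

Δλ = 13.5″

At latitude 21.463°, cos φ = 0.930654.
One radian of longitude at latitude φ spans R cos φ, so Δλ = ΔE / (R cos φ) = 389.0 / (6371000 × 0.930654) = 6.5608e-05 rad = 13.533″.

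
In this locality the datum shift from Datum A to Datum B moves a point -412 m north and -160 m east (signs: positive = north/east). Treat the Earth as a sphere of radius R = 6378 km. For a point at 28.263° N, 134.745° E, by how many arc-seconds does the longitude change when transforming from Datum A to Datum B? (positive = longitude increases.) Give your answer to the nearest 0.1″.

At latitude 28.263°, cos φ = 0.880783.
One radian of longitude at latitude φ spans R cos φ, so Δλ = ΔE / (R cos φ) = -160.0 / (6378000 × 0.880783) = -2.8482e-05 rad = -5.875″.

Δλ = -5.9″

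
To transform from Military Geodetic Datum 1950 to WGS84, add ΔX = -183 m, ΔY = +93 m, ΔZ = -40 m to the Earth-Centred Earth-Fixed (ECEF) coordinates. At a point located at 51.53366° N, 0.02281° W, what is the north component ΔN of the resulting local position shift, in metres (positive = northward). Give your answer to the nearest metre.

ΔN = 118 m

At φ = 51.53366°, λ = -0.02281°: sin φ = 0.782974, cos φ = 0.622055, sin λ = -0.000398, cos λ = 1.000000.
ΔN = −sin φ cos λ·ΔX − sin φ sin λ·ΔY + cos φ·ΔZ = −(0.782974)(1.000000)(-183) − (0.782974)(-0.000398)(93) + (0.622055)(-40) = 118.43 m.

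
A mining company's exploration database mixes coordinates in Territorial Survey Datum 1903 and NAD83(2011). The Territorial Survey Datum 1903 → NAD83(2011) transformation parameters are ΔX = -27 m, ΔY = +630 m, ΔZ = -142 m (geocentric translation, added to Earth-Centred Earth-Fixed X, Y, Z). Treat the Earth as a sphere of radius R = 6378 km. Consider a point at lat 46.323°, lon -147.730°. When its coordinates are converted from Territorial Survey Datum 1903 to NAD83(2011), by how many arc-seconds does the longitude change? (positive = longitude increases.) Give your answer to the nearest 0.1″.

sin φ = 0.723244, cos φ = 0.690592, sin λ = -0.533910, cos λ = -0.845542.
East component: ΔE = −sin λ·ΔX + cos λ·ΔY = −(-0.533910)(-27) + (-0.845542)(630) = -547.11 m.
1° of latitude spans πR/180 = 111317 m; at latitude φ, 1° of longitude spans that × cos φ = 76874.7 m, so Δλ = -547.11 / 76874.7 × 3600 = -25.621″.

Δλ = -25.6″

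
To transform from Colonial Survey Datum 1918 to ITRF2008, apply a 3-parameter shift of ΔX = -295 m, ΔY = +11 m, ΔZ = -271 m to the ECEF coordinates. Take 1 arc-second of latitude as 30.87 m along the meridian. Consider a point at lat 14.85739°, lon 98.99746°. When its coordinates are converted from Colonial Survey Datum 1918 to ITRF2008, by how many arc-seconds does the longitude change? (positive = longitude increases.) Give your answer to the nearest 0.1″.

Δλ = 9.7″

sin φ = 0.256414, cos φ = 0.966567, sin λ = 0.987695, cos λ = -0.156391.
East component: ΔE = −sin λ·ΔX + cos λ·ΔY = −(0.987695)(-295) + (-0.156391)(11) = 289.65 m.
1° of latitude spans 3600 × 30.87 = 111132 m; at latitude φ, 1° of longitude spans that × cos φ = 107416.5 m, so Δλ = 289.65 / 107416.5 × 3600 = 9.707″.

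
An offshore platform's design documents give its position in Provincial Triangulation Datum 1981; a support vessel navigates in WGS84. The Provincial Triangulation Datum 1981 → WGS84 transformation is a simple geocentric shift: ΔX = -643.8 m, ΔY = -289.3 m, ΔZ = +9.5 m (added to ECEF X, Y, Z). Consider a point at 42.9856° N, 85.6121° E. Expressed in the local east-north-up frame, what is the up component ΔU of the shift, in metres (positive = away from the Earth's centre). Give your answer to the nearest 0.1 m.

At φ = 42.9856°, λ = 85.6121°: sin φ = 0.681815, cos φ = 0.731525, sin λ = 0.997069, cos λ = 0.076508.
ΔU = cos φ cos λ·ΔX + cos φ sin λ·ΔY + sin φ·ΔZ = (0.731525)(0.076508)(-643.8) + (0.731525)(0.997069)(-289.3) + (0.681815)(9.5) = -240.56 m.

ΔU = -240.6 m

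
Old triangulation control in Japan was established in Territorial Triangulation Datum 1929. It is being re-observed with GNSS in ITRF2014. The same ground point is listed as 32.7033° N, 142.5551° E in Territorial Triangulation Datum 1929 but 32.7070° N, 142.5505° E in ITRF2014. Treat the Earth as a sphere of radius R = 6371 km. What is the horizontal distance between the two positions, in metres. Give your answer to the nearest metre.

595 m

Δφ = 32.7070° − 32.7033° = +0.0037°; Δλ = 142.5505° − 142.5551° = -0.0046°.
1° along a meridian = πR/180 = 111195 m.
ΔN = Δφ × 111195 = 411.4 m; ΔE = Δλ × 111195 × cos(32.7033°) = -0.0046 × 111195 × 0.841480 = -430.4 m.
Distance = √(ΔE² + ΔN²) = √((-430.4)² + 411.4²) = 595.4 m.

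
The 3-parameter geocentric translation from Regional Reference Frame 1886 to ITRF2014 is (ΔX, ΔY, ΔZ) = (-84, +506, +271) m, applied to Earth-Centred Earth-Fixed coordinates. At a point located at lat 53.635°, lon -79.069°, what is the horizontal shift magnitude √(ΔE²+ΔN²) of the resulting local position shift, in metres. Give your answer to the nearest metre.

574 m

The local east axis at (φ, λ) is (−sin λ, cos λ, 0), so ΔE = −sin(-79.069°)·(-84) + cos(-79.069°)·506 = 13.48 m.
The local north axis is (−sin φ cos λ, −sin φ sin λ, cos φ), giving ΔN = 12.827 + 400.067 + 160.683 = 573.58 m.
Horizontal magnitude = √(ΔE² + ΔN²) = √(13.48² + 573.58²) = 573.73 m.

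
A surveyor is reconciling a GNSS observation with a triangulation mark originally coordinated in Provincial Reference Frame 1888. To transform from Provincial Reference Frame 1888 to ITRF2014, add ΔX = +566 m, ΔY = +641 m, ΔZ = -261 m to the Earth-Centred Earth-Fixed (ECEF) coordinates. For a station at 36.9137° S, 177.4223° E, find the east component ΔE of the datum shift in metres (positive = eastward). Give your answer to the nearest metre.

ΔE = -666 m

The local east axis at (φ, λ) is (−sin λ, cos λ, 0), so ΔE = −sin(177.4223°)·566 + cos(177.4223°)·641 = -665.81 m.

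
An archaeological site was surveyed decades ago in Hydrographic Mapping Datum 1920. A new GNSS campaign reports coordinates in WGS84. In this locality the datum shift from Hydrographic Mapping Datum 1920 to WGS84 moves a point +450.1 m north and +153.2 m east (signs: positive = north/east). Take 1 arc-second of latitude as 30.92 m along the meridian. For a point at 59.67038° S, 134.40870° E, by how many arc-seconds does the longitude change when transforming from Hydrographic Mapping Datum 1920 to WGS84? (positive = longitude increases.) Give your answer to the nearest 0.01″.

Δλ = 9.81″

At latitude -59.67038°, cos φ = 0.504974.
1″ of longitude at this latitude = 30.92 × cos φ = 15.6138 m, so Δλ = 153.2 / 15.6138 = 9.812″.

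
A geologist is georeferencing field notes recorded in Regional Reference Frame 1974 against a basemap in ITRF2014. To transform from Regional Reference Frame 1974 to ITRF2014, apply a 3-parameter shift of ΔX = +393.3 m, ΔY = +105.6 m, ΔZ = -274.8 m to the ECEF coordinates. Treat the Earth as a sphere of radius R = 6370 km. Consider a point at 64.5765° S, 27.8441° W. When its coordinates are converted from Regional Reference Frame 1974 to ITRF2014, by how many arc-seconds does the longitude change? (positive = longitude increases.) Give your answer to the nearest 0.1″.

Δλ = 20.9″

sin φ = -0.903159, cos φ = 0.429306, sin λ = -0.467067, cos λ = 0.884222.
East component: ΔE = −sin λ·ΔX + cos λ·ΔY = −(-0.467067)(393.3) + (0.884222)(105.6) = 277.07 m.
1° of latitude spans πR/180 = 111177 m; at latitude φ, 1° of longitude spans that × cos φ = 47729.1 m, so Δλ = 277.07 / 47729.1 × 3600 = 20.898″.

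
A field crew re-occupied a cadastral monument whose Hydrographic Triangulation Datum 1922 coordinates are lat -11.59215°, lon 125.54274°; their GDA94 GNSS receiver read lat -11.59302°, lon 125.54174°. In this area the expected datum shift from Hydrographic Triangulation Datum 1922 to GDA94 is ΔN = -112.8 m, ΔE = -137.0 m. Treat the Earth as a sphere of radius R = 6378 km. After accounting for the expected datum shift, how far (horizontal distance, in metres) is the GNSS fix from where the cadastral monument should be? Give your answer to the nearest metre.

Observed coordinate differences: Δφ = -0.00087°, Δλ = -0.00100°.
Converting to metres (1° lat = 111317 m, cos φ = 0.979603): observed ΔN = -96.8 m, observed ΔE = -109.0 m.
Subtracting the expected shift leaves a residual of -96.8 − (-112.8) = 16.0 m north and -109.0 − (-137.0) = 28.0 m east.
Residual distance = √(16.0² + 28.0²) = 32.2 m.

32 m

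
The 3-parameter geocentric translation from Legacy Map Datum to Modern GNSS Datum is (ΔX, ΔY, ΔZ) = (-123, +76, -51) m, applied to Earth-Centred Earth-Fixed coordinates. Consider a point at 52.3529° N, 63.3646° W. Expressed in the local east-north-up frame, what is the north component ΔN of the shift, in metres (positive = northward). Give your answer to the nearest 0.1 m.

At φ = 52.3529°, λ = -63.3646°: sin φ = 0.791788, cos φ = 0.610796, sin λ = -0.893877, cos λ = 0.448311.
ΔN = −sin φ cos λ·ΔX − sin φ sin λ·ΔY + cos φ·ΔZ = −(0.791788)(0.448311)(-123) − (0.791788)(-0.893877)(76) + (0.610796)(-51) = 66.30 m.

ΔN = 66.3 m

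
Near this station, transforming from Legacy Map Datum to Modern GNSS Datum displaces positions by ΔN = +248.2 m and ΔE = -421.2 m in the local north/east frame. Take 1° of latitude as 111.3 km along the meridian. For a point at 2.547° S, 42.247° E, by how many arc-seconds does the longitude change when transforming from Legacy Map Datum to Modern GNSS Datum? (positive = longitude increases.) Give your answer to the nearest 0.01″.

Δλ = -13.64″

At latitude -2.547°, cos φ = 0.999012.
1° of longitude at this latitude = 111.3 × cos φ = 111.19 km, so Δλ = -421.2 / 111190.0 = -0.0037881° = -13.637″.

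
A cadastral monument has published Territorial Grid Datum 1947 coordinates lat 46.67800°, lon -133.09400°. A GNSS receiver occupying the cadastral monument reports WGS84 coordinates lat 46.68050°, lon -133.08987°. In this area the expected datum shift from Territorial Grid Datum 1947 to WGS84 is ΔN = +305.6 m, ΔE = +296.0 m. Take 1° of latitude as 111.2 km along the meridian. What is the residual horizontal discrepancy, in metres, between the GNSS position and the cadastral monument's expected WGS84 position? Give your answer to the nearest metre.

34 m

Observed coordinate differences: Δφ = +0.00250°, Δλ = +0.00413°.
Converting to metres (1° lat = 111200 m, cos φ = 0.686098): observed ΔN = 278.0 m, observed ΔE = 315.1 m.
Subtracting the expected shift leaves a residual of 278.0 − (305.6) = -27.6 m north and 315.1 − (296.0) = 19.1 m east.
Residual distance = √((-27.6)² + 19.1²) = 33.6 m.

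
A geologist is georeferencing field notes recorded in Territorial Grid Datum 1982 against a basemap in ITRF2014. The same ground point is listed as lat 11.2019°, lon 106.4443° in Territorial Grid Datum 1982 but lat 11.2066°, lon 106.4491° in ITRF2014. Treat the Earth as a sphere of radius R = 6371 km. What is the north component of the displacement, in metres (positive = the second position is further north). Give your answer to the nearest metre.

Δφ = 11.2066° − 11.2019° = +0.0047°; Δλ = 106.4491° − 106.4443° = +0.0048°.
1° along a meridian = πR/180 = 111195 m.
ΔN = Δφ × 111195 = 522.6 m; ΔE = Δλ × 111195 × cos(11.2019°) = +0.0048 × 111195 × 0.980949 = 523.6 m.

ΔN = 523 m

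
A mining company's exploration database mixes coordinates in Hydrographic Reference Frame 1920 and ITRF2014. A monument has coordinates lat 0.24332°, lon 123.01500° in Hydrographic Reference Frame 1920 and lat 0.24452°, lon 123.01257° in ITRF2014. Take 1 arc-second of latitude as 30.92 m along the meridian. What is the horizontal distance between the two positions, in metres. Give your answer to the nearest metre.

Δφ = 0.24452° − 0.24332° = +0.00120°; Δλ = 123.01257° − 123.01500° = -0.00243°.
1° of latitude = 3600 × 30.92 = 111312 m.
ΔN = Δφ × 111312 = 133.6 m; ΔE = Δλ × 111312 × cos(0.24332°) = -0.00243 × 111312 × 0.999991 = -270.5 m.
Distance = √(ΔE² + ΔN²) = √((-270.5)² + 133.6²) = 301.7 m.

302 m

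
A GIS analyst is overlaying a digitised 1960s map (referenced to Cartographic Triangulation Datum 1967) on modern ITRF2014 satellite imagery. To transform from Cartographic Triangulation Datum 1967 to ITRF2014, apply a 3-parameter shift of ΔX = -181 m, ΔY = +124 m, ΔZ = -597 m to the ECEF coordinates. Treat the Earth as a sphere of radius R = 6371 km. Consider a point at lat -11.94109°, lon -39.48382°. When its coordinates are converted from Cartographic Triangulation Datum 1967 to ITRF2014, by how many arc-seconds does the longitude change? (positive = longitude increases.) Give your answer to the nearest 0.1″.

sin φ = -0.206906, cos φ = 0.978361, sin λ = -0.635860, cos λ = 0.771804.
East component: ΔE = −sin λ·ΔX + cos λ·ΔY = −(-0.635860)(-181) + (0.771804)(124) = -19.39 m.
1° of latitude spans πR/180 = 111195 m; at latitude φ, 1° of longitude spans that × cos φ = 108788.8 m, so Δλ = -19.39 / 108788.8 × 3600 = -0.642″.

Δλ = -0.6″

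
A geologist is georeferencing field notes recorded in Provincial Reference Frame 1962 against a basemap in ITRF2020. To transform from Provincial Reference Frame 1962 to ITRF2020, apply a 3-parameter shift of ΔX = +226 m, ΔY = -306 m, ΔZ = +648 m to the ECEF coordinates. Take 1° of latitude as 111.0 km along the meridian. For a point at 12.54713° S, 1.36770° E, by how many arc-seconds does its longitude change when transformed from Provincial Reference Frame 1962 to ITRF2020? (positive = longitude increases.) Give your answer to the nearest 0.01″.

sin φ = -0.217243, cos φ = 0.976118, sin λ = 0.023869, cos λ = 0.999715.
East component: ΔE = −sin λ·ΔX + cos λ·ΔY = −(0.023869)(226) + (0.999715)(-306) = -311.31 m.
1° of latitude spans 111000 m; at latitude φ, 1° of longitude spans that × cos φ = 108349.1 m, so Δλ = -311.31 / 108349.1 × 3600 = -10.343″.

Δλ = -10.34″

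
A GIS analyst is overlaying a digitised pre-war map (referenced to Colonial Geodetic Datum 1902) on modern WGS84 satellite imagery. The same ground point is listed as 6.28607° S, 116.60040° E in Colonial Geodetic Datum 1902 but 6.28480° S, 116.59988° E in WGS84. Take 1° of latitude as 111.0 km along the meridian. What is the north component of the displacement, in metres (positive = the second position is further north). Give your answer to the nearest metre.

ΔN = 141 m

Δφ = -6.28480° − -6.28607° = +0.00127°; Δλ = 116.59988° − 116.60040° = -0.00052°.
ΔN = Δφ × 111000 = 141.0 m; ΔE = Δλ × 111000 × cos(-6.28607°) = -0.00052 × 111000 × 0.993988 = -57.4 m.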